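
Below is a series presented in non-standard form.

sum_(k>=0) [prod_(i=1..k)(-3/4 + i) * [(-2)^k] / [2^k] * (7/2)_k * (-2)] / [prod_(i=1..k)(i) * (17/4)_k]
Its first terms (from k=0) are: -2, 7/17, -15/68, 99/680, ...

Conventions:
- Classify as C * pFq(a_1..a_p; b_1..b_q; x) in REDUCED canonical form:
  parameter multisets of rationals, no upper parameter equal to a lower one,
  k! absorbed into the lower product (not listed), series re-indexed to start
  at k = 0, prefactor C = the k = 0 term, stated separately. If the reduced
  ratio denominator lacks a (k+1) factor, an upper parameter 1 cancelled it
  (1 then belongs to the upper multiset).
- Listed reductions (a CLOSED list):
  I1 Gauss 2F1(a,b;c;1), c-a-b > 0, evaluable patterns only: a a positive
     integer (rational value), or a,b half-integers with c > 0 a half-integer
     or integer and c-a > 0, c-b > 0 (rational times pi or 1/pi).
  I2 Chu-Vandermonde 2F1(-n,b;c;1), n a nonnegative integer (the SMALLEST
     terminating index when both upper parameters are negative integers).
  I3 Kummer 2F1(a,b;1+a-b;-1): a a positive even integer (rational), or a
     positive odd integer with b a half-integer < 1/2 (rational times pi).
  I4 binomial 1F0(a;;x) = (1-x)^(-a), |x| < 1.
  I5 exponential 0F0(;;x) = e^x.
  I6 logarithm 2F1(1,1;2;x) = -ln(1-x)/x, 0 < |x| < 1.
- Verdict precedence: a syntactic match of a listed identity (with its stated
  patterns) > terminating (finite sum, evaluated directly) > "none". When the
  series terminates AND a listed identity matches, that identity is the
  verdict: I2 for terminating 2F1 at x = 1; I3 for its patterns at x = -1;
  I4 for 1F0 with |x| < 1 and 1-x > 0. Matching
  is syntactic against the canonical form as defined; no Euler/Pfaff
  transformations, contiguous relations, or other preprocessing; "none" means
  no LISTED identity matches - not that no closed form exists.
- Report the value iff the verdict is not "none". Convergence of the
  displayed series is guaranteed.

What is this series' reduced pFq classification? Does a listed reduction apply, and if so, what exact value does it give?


Canonical form: C = -2 times 2F1 with upper {1/4, 7/2}, lower {17/4}, x = -1. Verdict: none - this 2F1 at x = -1 matches no listed pattern, and upper {1/4, 7/2} holds no stopper.

Structural cue: x = (-1) and the running product (C = -2, x = -1) telescopes to a rising factorial.
Adjacent-term ratio: r(k) = (-1) * (k+1/4) (k+7/2) / [(k+17/4) (k+1)] - rational in k, leading ratio (-1); with t_0 = -2, classification follows.


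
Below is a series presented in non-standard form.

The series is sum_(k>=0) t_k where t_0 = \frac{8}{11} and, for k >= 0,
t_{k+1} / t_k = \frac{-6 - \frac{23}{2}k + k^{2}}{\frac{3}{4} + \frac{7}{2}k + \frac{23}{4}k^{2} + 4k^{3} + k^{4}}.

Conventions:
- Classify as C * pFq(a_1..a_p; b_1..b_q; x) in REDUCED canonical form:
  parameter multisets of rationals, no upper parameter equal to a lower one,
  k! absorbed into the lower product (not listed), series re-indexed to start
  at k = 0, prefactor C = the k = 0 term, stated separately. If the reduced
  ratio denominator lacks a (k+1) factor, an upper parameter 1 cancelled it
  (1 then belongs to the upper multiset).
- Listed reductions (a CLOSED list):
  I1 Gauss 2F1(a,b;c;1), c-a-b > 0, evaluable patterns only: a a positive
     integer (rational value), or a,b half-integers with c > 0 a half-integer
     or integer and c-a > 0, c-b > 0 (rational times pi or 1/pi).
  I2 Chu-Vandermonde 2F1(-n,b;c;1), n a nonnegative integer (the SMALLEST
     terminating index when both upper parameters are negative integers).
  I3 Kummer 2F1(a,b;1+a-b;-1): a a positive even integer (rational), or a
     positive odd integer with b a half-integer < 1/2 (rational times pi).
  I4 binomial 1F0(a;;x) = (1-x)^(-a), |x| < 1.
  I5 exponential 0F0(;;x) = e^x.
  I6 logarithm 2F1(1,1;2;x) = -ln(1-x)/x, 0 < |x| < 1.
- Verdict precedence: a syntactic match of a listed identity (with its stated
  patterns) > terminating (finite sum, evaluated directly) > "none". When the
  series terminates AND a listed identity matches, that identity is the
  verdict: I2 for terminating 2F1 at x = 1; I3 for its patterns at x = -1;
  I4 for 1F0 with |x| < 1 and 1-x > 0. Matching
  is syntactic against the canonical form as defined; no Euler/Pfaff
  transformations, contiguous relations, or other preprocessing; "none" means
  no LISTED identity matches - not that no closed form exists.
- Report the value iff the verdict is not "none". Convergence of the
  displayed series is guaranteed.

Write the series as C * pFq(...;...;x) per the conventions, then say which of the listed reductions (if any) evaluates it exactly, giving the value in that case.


The tell: t_0 = \frac{8}{11} here, and factor the ratio over Q (prefactor 8/11): negated roots = parameters.
Term ratio: r(k) = 1 * (k-12) / [(k+1) (k+\frac{3}{2}) (k+1)] - rational in k. x = 1; t_0 = \frac{8}{11}; negate the roots.

Prefactor \frac{8}{11}, argument 1: 1F2 with upper {-12} over lower {1, \frac{3}{2}}. Verdict: terminating. With -12 upstairs the series is a 13-term polynomial sum; evaluated term by term. Hence: -\frac{19649479920883835368}{40679767245445453125}.


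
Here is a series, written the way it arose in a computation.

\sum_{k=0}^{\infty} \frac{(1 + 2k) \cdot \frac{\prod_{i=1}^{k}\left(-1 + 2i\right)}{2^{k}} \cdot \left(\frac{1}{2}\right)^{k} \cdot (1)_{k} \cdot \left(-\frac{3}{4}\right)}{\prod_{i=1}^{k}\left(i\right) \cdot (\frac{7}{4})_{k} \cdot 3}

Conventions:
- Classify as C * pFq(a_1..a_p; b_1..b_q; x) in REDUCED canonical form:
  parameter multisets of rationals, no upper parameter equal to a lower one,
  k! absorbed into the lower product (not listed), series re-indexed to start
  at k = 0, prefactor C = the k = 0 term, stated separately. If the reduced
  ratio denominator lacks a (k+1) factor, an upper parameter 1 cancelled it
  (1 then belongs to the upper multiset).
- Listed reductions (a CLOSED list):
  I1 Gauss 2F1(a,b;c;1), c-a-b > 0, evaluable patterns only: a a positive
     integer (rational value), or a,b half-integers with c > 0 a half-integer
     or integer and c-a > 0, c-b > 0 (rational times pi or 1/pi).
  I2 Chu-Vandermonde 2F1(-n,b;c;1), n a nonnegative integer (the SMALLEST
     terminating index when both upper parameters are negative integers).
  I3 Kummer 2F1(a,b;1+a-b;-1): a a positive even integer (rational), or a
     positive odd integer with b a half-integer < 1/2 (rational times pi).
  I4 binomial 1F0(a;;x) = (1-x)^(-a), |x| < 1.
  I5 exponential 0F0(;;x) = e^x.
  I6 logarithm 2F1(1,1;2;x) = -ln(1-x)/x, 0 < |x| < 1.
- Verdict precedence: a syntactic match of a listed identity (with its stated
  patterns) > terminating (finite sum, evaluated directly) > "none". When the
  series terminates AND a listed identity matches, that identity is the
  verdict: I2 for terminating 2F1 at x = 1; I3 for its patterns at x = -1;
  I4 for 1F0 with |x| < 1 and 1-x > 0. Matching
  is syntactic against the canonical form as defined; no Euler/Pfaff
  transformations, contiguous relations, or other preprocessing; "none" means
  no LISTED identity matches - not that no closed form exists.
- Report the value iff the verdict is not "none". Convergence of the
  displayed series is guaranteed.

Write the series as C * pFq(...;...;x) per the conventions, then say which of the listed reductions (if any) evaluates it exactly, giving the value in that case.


With C = -\frac{1}{4}: the canonical form is 2F1(1, \frac{3}{2}; \frac{7}{4}; \frac{1}{2}). Verdict: none - at argument \frac{1}{2} the multisets {1, \frac{3}{2}} ; {\frac{7}{4}} match no listed identity.

The tell: from the first term -\frac{1}{4}: the (2k+1) factor (C = -1/4) shifts (1/2)_k to (3/2)_k.
Ratio: r(k) = \frac{1}{2} * (k+1) (k+\frac{3}{2}) / [(k+\frac{7}{4}) (k+1)] - rational in k, leading ratio \frac{1}{2}; with t_0 = -\frac{1}{4}, classification follows.


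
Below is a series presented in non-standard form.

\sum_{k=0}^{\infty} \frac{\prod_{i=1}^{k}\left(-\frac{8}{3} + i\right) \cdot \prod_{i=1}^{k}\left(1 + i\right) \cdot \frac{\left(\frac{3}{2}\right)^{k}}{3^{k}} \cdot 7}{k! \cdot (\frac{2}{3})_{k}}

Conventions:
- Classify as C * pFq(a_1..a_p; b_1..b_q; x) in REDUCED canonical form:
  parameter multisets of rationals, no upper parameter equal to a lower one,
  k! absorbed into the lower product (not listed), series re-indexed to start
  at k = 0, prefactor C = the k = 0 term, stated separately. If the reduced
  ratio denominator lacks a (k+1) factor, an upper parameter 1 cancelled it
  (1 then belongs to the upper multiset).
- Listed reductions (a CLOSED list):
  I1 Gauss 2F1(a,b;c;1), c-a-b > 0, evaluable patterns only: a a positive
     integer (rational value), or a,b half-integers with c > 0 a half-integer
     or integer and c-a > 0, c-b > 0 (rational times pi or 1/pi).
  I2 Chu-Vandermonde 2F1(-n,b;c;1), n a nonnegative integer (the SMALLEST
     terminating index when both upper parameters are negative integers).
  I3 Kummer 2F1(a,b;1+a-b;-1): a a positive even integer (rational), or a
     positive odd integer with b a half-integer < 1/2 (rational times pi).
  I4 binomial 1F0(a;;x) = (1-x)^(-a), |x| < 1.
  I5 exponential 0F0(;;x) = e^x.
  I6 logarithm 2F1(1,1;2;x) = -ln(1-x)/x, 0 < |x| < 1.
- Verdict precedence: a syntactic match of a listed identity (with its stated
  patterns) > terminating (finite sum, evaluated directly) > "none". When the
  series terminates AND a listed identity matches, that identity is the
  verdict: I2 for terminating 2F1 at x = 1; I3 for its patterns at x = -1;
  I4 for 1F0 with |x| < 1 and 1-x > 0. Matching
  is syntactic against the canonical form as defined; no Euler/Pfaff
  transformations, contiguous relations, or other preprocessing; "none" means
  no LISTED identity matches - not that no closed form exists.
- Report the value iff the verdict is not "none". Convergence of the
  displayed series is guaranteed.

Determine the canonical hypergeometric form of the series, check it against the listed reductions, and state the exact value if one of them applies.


Canonical form: C = 7 times 2F1 with upper {-\frac{5}{3}, 2}, lower {\frac{2}{3}}, x = \frac{1}{2}. Verdict: none (x = \frac{1}{2}): each listed identity misses the multisets {-\frac{5}{3}, 2} ; {\frac{2}{3}}.

Key observation: with t_0 = 7, the running product (C = 7) telescopes to a rising factorial.
Adjacent-term ratio: r(k) = \frac{1}{2} * (k-\frac{5}{3}) (k+2) / [(k+\frac{2}{3}) (k+1)] - rational in k, leading ratio \frac{1}{2}; with t_0 = 7, classification follows.


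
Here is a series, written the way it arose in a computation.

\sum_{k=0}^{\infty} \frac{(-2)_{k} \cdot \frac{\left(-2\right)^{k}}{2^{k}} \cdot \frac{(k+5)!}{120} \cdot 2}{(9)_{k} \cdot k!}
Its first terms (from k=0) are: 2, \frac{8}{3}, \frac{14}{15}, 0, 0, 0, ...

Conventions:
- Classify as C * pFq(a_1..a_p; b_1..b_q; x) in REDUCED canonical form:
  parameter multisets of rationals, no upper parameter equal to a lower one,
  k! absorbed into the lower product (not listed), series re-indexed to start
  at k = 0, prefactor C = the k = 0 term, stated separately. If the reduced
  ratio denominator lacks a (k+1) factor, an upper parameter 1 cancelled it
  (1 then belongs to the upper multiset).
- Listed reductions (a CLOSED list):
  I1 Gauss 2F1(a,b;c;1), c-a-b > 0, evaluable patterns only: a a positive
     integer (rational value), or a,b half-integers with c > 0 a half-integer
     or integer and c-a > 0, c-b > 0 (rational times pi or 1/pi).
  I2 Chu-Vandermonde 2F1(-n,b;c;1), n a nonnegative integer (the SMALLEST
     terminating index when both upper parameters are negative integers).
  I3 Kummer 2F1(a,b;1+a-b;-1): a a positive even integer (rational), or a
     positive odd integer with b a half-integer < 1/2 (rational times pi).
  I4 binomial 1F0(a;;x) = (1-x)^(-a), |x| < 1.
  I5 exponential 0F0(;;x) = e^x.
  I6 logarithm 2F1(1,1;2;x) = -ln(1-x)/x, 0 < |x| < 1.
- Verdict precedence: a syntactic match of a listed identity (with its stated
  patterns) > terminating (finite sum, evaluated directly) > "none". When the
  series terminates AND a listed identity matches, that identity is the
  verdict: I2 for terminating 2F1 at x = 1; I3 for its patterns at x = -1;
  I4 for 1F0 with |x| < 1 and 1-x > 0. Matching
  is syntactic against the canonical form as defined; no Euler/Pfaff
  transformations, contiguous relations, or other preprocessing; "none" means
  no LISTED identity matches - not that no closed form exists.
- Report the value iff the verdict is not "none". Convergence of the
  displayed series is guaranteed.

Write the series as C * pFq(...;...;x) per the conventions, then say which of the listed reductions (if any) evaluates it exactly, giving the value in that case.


With C = 2: the canonical form is 2F1(-2, 6; 9; -1). Verdict (x = -1): Kummer's theorem (I3) applies (x = -1; c = 9 equals 1+a-b for upper {-2, 6}: listed pattern). Its exact value is \frac{28}{5}.

The tell: t_0 being 2, the factorial ratio (C = 2) (k+a-1)!/(a-1)! is a rising factorial (a)_k.
Adjacent-term ratio: r(k) = -1 * (k-2) (k+6) / [(k+9) (k+1)] ; factor over Q: parameters, x = -1, and C = 2.


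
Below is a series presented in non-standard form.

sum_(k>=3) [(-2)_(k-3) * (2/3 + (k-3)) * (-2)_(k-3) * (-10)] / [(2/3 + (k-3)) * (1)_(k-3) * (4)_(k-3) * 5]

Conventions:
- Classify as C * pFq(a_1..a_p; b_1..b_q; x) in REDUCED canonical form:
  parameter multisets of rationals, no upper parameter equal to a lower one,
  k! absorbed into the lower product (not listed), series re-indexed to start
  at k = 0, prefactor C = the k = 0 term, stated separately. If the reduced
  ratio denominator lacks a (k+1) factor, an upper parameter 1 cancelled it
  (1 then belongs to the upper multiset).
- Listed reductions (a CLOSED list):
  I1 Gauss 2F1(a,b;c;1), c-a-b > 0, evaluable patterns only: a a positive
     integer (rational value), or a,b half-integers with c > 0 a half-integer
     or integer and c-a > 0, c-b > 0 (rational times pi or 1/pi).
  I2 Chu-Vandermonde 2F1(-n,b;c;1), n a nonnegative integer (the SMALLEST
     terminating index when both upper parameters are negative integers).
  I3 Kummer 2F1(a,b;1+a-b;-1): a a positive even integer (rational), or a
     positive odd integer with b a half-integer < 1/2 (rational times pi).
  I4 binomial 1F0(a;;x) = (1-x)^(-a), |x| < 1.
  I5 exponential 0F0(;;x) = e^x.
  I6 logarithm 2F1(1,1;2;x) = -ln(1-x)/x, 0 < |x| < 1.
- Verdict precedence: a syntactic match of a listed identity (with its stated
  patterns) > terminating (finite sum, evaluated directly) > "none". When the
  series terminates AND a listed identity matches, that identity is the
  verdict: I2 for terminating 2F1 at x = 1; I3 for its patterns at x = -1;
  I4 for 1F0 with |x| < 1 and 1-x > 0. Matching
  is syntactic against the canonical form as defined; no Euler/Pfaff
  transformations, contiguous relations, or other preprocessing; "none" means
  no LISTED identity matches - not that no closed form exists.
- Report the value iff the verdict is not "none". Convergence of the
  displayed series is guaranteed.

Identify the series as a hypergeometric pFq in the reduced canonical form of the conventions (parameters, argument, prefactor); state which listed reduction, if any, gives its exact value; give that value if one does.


Canonical form: C = -2 times 2F1 with upper {-2, -2}, lower {4}, x = 1. Verdict: Chu-Vandermonde (I2) matches (terminating 2F1 at x = 1 with n = 2, b = -2, c = 4). Hence: -21/5.

Key step: t_0 = -2 here, and the factor k + 2/3 cancels (top and bottom), leaving C = -2, x = 1.
Step ratio: r(k) = 1 * (k-2) (k-2) / [(k+4) (k+1)] - rational; roots negated = parameters, x = 1, C = -2.


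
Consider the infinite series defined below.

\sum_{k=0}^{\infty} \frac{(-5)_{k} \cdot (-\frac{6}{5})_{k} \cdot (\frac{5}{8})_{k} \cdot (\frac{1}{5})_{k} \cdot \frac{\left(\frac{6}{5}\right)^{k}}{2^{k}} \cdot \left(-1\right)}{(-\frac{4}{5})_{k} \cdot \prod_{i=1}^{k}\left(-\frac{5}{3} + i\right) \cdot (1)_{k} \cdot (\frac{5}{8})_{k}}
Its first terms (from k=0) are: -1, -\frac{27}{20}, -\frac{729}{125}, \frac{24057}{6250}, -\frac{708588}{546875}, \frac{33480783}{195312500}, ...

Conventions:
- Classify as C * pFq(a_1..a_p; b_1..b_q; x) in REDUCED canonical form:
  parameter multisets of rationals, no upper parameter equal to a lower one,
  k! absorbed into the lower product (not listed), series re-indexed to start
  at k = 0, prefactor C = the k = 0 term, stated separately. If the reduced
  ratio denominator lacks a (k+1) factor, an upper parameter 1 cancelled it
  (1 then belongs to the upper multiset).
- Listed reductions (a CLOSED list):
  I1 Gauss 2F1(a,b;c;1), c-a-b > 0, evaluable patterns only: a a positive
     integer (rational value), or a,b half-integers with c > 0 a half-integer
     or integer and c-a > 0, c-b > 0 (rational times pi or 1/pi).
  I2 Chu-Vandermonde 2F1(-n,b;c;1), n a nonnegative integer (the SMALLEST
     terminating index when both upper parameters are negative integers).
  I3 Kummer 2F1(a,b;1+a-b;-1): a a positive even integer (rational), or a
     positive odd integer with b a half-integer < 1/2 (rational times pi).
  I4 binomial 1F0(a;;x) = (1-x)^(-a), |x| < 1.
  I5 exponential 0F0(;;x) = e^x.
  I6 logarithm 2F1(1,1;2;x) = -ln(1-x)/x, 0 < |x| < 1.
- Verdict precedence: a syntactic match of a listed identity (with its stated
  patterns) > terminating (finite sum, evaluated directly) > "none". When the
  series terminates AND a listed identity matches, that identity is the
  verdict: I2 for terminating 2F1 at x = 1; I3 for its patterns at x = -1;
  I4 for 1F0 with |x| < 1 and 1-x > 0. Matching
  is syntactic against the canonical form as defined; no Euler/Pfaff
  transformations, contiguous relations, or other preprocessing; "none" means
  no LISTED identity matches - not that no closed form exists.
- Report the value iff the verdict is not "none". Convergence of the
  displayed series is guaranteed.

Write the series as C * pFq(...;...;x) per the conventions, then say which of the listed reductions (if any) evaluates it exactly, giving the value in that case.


Prefactor -1, argument \frac{3}{5}: 3F2 with upper {-5, -\frac{6}{5}, \frac{1}{5}} over lower {-\frac{4}{5}, -\frac{2}{3}}. Verdict: terminating at k = 5: the factor (-5)_k kills every later term; summing the 6 survivors is exact. Value: -\frac{3730481947}{683593750}.

First insight: t_0 = -1 here, and the two k-th powers (C = -1, x = 3/5) combine into one argument.
Term ratio: r(k) = \frac{3}{5} * (k-5) (k-\frac{6}{5}) (k+\frac{1}{5}) / [(k-\frac{4}{5}) (k-\frac{2}{3}) (k+1)] - rational; roots negated = parameters, x = \frac{3}{5}, C = -1.


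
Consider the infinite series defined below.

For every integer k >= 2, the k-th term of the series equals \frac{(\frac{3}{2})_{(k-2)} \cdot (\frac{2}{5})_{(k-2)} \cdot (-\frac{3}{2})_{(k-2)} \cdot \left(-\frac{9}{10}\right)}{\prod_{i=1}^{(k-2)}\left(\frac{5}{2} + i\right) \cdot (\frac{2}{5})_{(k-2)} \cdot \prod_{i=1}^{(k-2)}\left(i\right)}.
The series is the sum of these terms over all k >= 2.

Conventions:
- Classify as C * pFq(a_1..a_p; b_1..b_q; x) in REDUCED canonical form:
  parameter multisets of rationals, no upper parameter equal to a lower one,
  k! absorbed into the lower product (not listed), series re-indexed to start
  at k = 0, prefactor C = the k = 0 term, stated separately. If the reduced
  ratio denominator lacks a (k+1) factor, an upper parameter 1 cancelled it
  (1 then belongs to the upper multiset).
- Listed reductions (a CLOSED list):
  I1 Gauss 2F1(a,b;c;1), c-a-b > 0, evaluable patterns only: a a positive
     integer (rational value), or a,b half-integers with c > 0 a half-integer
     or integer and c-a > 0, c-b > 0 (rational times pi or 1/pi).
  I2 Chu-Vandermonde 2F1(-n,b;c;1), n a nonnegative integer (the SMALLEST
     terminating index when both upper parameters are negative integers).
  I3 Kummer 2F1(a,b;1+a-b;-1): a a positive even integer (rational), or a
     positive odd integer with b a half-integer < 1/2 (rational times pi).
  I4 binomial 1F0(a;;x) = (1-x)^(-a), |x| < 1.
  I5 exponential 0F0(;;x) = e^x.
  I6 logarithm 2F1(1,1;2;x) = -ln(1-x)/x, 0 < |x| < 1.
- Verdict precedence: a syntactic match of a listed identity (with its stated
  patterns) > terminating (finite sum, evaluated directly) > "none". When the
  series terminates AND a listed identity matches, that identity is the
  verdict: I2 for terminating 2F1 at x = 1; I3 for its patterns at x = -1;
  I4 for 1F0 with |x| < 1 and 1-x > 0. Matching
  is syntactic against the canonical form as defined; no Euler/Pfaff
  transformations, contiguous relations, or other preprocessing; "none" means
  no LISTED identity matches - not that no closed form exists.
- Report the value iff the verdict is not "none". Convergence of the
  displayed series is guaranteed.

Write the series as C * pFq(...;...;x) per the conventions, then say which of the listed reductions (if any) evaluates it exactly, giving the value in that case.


First insight: from the first term -\frac{9}{10}: the lower running product (C = -9/10) is a rising factorial.
Step ratio: r(k) = 1 * (k-\frac{3}{2}) (k+\frac{3}{2}) / [(k+\frac{7}{2}) (k+1)] - poly over poly, x = 1 from leading terms; C = -\frac{9}{10} at k = 0.

Reduced: x = 1, 2F1, upper = {-\frac{3}{2}, \frac{3}{2}}, lower = {\frac{7}{2}}, C = -\frac{9}{10}. Verdict (x = 1): the half-integer Gauss pattern (I1) applies (x = 1; upper {-\frac{3}{2}, \frac{3}{2}} half-integers, c = \frac{7}{2} in the evaluable pattern). Its exact value is \left(-\frac{135}{1024}\right) \cdot \pi.


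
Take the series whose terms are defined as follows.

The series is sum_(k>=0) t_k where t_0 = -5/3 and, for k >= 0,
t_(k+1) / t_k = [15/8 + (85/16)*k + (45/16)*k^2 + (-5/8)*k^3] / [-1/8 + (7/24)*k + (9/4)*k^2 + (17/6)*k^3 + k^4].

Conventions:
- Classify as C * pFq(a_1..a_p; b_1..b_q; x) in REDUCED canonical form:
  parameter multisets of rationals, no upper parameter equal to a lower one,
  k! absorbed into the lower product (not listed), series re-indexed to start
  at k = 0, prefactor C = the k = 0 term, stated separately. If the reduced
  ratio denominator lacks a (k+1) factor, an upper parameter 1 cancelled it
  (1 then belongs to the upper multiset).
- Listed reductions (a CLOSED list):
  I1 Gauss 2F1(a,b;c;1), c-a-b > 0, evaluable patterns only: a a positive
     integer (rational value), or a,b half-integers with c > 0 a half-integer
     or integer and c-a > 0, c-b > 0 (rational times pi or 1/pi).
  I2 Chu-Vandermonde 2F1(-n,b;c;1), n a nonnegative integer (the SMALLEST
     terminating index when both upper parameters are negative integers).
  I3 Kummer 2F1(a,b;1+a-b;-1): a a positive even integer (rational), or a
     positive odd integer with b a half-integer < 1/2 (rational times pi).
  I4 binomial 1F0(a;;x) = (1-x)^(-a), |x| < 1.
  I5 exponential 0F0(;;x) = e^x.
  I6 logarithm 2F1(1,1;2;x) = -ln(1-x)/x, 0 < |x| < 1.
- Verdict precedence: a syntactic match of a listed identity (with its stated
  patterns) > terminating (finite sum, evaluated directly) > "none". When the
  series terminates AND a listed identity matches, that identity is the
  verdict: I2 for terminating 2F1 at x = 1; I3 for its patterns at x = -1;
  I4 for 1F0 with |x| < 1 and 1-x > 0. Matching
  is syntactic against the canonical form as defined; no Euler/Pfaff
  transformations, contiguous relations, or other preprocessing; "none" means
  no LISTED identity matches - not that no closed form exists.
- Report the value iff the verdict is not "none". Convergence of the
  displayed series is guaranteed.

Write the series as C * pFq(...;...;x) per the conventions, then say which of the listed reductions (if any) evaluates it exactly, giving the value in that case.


Canonical form: C = -5/3 times 2F2 with upper {-6, 1}, lower {-1/6, 3/2}, x = -5/8. Verdict: terminating - the sum ends at index 6 because -6 is a negative integer; exact evaluation follows. Its exact value is 116446923545/1498244748.

Key observation: from the first term -5/3: cancel k + 1/2 from the displayed ratio first; then C = -5/3, x = -5/8.
Term ratio: r(k) = (-5/8) * (k-6) (k+1) / [(k-1/6) (k+3/2) (k+1)] - rational in k. x = (-5/8); t_0 = -5/3; negate the roots.


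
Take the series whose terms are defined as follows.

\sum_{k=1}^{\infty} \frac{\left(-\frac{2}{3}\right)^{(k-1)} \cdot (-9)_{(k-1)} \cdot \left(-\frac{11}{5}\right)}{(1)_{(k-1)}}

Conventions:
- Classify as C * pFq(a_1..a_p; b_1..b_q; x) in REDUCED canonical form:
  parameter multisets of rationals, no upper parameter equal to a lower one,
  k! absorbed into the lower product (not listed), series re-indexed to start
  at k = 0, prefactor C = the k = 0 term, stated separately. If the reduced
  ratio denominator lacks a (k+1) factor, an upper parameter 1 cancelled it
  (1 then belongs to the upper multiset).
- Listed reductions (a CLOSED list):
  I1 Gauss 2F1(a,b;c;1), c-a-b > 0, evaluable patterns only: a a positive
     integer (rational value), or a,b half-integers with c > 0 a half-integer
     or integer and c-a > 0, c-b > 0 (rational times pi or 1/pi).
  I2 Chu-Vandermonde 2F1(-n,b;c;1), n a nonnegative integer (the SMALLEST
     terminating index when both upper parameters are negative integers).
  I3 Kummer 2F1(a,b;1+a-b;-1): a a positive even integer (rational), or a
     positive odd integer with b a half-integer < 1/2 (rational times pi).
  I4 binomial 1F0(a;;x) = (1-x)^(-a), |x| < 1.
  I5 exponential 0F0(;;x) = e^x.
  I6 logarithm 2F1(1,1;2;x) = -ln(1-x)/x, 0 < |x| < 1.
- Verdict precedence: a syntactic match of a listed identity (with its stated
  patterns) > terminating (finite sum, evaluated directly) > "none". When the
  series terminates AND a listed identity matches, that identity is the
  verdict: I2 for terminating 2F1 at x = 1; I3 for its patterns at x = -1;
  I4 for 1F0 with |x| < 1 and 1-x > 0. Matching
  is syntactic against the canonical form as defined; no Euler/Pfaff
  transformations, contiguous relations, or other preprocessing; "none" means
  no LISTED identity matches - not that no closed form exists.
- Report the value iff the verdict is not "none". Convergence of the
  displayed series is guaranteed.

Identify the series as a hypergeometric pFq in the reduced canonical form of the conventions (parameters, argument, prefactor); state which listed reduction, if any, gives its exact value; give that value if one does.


First insight: t_0 being -\frac{11}{5}, (1)_k (prefactor -11/5) is k! itself.
Term ratio: r(k) = -\frac{2}{3} * (k-9) / [(k+1)] - rational; roots negated = parameters, x = -\frac{2}{3}, C = -\frac{11}{5}.

With C = -\frac{11}{5}: the canonical form is 1F0(-9; -; -\frac{2}{3}). Verdict: this is the I4 binomial reduction (the 1F0 binomial series: exponent 9, x = -\frac{2}{3}). Sum: -\frac{4296875}{19683}.


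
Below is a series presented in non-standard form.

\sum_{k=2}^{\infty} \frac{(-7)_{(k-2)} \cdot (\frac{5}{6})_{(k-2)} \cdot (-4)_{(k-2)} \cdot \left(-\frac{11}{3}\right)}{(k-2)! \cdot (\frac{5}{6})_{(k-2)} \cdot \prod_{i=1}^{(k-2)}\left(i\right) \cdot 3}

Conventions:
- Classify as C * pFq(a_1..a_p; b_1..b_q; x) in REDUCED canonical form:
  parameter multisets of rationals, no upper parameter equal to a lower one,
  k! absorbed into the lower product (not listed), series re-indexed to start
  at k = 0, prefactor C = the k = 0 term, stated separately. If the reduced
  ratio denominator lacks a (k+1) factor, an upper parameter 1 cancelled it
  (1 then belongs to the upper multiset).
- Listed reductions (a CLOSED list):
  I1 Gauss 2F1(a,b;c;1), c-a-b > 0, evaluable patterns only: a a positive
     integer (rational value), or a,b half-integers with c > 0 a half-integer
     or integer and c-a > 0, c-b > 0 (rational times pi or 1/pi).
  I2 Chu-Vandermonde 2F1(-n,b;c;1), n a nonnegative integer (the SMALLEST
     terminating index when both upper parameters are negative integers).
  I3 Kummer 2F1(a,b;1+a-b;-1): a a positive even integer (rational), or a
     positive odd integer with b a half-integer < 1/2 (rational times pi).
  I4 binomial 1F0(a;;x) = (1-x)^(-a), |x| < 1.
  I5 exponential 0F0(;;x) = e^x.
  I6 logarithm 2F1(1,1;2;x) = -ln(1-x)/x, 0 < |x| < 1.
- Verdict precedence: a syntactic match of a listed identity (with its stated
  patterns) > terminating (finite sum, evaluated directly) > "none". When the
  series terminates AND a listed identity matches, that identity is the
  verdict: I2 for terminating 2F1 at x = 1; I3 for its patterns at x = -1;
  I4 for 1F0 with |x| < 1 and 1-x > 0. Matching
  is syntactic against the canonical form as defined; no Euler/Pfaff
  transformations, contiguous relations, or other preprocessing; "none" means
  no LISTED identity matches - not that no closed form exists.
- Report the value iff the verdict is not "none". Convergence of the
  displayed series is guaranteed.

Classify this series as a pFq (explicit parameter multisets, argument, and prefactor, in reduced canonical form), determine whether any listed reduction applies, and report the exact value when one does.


This is -\frac{11}{9} * 2F1(-7, -4; 1; 1) in reduced canonical form. Verdict: this is Chu-Vandermonde (I2) (terminating 2F1 at x = 1 with n = 4, b = -7, c = 1). Its exact value is -\frac{1210}{3}.

Key observation: t_0 being -\frac{11}{9}, the constant factors (C = -11/9, x = 1) combine into one prefactor.
Ratio: r(k) = 1 * (k-7) (k-4) / [(k+1) (k+1)] - rational in k. x = 1; t_0 = -\frac{11}{9}; negate the roots.


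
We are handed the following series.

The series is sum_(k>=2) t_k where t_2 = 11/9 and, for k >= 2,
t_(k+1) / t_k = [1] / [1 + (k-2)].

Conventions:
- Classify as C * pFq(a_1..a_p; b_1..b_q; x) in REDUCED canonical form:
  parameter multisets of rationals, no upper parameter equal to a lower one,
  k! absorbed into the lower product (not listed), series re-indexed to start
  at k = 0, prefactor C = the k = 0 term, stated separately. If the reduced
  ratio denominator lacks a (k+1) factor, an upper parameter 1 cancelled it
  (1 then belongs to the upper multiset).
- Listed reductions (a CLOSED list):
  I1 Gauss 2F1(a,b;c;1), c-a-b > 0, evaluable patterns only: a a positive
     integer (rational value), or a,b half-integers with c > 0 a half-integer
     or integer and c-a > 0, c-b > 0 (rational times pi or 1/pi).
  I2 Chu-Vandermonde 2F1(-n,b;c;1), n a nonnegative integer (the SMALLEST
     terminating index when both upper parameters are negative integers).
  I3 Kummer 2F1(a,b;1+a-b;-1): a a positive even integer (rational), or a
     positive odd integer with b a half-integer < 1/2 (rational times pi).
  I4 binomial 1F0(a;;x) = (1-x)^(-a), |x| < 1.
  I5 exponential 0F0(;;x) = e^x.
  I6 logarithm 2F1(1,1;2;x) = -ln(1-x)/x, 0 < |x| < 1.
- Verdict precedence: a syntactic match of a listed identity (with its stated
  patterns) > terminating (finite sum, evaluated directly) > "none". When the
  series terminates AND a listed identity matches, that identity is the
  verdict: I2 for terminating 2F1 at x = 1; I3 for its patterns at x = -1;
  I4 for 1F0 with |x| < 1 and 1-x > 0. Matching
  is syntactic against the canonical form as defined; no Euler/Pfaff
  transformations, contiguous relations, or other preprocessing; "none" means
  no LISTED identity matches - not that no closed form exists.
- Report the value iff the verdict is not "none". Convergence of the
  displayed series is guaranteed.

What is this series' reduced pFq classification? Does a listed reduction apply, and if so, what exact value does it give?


Reduced: x = 1, 0F0, upper = {-}, lower = {-}, C = 11/9. Verdict: exponential (I5) fires (the 0F0 exponential series at x = 1). Hence: (11/9) * e^(1).

Key observation: with t_0 = 11/9, roots of the ratio polynomials (C = 11/9) are the negated parameters.
Adjacent-term ratio: r(k) = 1 * 1 / [(k+1)] - rational in k. x = 1; t_0 = 11/9; negate the roots.


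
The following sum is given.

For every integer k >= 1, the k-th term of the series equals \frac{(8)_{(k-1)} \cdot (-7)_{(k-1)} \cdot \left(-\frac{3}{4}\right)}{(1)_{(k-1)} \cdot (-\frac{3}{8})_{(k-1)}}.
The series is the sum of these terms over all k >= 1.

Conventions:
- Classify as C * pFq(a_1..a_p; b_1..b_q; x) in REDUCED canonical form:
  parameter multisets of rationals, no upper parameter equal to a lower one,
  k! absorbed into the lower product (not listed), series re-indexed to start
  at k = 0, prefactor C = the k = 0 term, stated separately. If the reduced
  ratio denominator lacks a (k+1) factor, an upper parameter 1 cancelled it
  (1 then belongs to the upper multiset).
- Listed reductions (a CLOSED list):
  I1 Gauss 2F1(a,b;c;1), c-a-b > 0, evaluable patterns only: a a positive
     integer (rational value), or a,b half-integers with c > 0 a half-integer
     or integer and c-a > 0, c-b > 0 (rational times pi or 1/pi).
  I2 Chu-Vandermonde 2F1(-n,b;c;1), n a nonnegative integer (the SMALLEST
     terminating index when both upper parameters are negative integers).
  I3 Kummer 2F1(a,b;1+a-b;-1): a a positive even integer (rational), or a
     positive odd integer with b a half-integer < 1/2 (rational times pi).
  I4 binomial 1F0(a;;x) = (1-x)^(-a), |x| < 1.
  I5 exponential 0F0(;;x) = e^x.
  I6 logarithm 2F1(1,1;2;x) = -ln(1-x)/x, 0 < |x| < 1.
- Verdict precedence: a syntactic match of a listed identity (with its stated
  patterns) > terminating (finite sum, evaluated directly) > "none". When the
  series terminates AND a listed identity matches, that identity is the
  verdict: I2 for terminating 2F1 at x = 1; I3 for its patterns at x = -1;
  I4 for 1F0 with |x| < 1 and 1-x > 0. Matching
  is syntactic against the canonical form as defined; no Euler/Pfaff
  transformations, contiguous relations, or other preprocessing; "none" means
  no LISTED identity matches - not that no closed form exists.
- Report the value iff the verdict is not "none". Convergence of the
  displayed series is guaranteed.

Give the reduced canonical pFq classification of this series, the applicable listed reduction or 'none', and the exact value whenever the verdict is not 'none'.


Prefactor -\frac{3}{4}, argument 1: 2F1 with upper {-7, 8} over lower {-\frac{3}{8}}. Verdict at x = 1: Chu-Vandermonde (I2) matches (terminating 2F1 at x = 1 with n = 7, b = 8, c = -\frac{3}{8}). Exact value: -\frac{164709651}{278980}.

First insight: x = 1 and (1)_k (C = -3/4, x = 1) is k! itself.
Step ratio: r(k) = 1 * (k-7) (k+8) / [(k-\frac{3}{8}) (k+1)] - rational in k. x = 1; t_0 = -\frac{3}{4}; negate the roots.


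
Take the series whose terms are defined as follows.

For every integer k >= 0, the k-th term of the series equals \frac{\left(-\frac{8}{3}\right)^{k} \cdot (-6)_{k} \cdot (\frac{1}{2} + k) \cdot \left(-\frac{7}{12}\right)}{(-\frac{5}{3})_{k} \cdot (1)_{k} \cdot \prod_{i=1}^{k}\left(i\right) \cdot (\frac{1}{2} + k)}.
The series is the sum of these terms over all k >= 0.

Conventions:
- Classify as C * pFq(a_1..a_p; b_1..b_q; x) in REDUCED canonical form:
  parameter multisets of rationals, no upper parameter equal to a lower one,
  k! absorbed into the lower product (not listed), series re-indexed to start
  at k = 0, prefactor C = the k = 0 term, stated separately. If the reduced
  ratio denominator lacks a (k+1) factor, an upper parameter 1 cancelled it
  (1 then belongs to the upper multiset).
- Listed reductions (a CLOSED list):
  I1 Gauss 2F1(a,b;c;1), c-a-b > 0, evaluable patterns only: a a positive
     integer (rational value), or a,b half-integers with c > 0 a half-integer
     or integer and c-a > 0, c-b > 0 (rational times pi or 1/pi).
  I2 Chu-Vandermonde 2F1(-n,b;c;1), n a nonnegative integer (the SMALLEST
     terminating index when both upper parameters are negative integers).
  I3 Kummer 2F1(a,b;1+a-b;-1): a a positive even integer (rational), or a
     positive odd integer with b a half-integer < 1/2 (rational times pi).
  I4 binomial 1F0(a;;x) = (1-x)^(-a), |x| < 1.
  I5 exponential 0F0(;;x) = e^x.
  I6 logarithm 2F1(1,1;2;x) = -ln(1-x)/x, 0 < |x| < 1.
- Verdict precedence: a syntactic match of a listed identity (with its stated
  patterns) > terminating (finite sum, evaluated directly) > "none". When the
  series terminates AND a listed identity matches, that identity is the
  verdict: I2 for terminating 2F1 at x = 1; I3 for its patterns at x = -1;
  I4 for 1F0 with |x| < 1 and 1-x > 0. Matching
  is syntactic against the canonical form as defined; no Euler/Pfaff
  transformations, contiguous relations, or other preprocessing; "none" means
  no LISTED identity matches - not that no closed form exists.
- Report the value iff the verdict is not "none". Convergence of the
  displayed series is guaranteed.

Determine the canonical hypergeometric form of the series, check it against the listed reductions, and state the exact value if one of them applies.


The series (x = -\frac{8}{3}) is 1F2: upper {-6}, lower {-\frac{5}{3}, 1}, prefactor -\frac{7}{12}. Verdict: terminating - upper parameter -6 makes this a finite sum (last index 6), evaluated exactly. Its exact value is -\frac{2205379}{13500}.

First insight: x = -\frac{8}{3} and the factor k + 1/2 cancels (top and bottom), leaving C = -7/12, x = -8/3.
Adjacent-term ratio: r(k) = -\frac{8}{3} * (k-6) / [(k-\frac{5}{3}) (k+1) (k+1)] - rational in k, leading ratio -\frac{8}{3}; with t_0 = -\frac{7}{12}, classification follows.


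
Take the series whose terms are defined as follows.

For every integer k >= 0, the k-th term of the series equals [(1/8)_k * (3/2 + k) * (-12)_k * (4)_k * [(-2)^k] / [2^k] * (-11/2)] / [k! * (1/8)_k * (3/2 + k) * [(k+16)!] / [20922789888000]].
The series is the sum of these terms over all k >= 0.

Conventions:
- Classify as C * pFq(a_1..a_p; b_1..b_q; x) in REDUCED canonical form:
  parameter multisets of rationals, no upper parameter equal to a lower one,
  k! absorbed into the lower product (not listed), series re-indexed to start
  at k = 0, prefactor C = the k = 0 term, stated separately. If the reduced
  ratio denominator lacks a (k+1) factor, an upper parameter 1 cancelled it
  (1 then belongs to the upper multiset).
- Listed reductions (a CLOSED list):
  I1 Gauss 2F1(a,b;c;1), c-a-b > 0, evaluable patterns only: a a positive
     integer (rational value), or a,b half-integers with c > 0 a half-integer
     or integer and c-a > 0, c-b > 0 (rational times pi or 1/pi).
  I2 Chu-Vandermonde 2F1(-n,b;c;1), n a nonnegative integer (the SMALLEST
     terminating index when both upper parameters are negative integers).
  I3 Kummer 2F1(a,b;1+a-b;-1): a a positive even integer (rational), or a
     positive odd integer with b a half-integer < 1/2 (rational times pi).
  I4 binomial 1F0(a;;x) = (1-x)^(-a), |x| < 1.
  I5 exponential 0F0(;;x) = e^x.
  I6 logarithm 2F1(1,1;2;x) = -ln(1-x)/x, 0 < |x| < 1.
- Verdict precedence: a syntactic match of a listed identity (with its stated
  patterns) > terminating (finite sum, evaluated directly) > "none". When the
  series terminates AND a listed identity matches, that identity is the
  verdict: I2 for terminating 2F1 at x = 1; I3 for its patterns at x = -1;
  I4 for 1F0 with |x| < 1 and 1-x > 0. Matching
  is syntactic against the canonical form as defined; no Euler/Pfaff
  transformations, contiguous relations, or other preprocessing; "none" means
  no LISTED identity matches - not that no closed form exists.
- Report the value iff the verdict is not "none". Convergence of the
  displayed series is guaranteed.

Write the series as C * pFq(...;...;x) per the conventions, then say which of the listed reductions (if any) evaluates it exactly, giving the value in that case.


Canonical form: C = -11/2 times 2F1 with upper {-12, 4}, lower {17}, x = -1. Verdict: the Kummer evaluation I3 applies (x = -1; c = 17 equals 1+a-b for upper {-12, 4}: listed pattern). Hence: -110.

The tell: from the first term -11/2: the denominator's factorial ratio (C = -11/2, x = -1) is a lower Pochhammer.
Consecutive-term ratio: r(k) = (-1) * (k-12) (k+4) / [(k+17) (k+1)] ; factor over Q: parameters, x = (-1), and C = -11/2.


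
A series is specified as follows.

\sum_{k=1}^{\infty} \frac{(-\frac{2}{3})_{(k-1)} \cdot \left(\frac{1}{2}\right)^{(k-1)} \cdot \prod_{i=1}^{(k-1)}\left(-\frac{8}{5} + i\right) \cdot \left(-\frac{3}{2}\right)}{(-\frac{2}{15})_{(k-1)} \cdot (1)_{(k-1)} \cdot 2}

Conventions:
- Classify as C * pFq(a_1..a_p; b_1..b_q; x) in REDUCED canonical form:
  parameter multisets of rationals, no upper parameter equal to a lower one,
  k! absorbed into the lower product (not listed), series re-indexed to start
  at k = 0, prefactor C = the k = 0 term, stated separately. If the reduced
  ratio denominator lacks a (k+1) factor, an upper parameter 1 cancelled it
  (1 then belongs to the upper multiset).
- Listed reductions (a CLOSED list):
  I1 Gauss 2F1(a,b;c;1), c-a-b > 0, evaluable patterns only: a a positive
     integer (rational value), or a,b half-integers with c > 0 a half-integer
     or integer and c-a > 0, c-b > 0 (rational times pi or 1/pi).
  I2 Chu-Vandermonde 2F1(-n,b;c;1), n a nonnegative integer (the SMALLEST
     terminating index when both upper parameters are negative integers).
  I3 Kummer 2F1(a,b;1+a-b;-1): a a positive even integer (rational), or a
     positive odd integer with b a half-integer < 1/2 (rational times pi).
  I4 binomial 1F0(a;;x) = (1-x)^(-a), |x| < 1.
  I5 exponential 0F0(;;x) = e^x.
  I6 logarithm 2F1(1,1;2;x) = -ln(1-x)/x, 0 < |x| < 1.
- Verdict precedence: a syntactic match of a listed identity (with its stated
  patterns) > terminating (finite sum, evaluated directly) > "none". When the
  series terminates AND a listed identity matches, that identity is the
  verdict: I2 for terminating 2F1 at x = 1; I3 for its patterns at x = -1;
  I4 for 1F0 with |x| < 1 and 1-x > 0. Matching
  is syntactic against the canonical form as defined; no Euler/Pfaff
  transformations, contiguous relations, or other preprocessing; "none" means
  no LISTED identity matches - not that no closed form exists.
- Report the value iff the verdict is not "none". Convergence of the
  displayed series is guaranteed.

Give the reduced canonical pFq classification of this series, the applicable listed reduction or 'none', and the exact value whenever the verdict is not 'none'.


Classification (C = -\frac{3}{4}): 2F1 with upper {-\frac{2}{3}, -\frac{3}{5}}, lower {-\frac{2}{15}}, argument x = \frac{1}{2}. Verdict: none here - no I1-I6 shape fits x = \frac{1}{2} with lower {-\frac{2}{15}}.

First insight: from the first term -\frac{3}{4}: (1)_k (C = -3/4) is k! itself.
Term ratio: r(k) = \frac{1}{2} * (k-\frac{2}{3}) (k-\frac{3}{5}) / [(k-\frac{2}{15}) (k+1)] - rational; roots negated = parameters, x = \frac{1}{2}, C = -\frac{3}{4}.
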